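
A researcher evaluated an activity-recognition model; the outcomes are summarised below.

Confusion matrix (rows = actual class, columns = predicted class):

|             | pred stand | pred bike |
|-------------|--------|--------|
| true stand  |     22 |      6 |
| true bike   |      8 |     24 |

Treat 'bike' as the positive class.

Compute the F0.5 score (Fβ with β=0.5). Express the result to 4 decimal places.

0.7895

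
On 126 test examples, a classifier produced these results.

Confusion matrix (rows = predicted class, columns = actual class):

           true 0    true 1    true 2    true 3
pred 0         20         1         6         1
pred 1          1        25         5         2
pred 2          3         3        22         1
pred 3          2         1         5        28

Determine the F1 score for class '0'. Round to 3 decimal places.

0.741

Take TP from the diagonal, FP from the rest of the '0' prediction marginal, FN from the rest of the '0' actual marginal.
F1 score = 2·TP/(2·TP+FP+FN).
0: TP=20, FP=1+6+1=8, FN=1+3+2=6 → 40/54 = 0.7407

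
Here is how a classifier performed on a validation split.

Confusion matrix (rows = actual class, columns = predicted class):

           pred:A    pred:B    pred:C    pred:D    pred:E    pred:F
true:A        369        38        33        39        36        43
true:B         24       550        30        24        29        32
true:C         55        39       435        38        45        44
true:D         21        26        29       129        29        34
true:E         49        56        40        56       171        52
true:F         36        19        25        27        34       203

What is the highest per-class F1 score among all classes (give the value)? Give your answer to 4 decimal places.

Per-class F1 score (2·TP/(2·TP+FP+FN)):
  A: TP=369, FP=24+55+21+49+36=185, FN=38+33+39+36+43=189 → 738/1112 = 0.66367
  B: TP=550, FP=38+39+26+56+19=178, FN=24+30+24+29+32=139 → 1100/1417 = 0.77629
  C: TP=435, FP=33+30+29+40+25=157, FN=55+39+38+45+44=221 → 870/1248 = 0.69712
  D: TP=129, FP=39+24+38+56+27=184, FN=21+26+29+29+34=139 → 258/581 = 0.44406
  E: TP=171, FP=36+29+45+29+34=173, FN=49+56+40+56+52=253 → 342/768 = 0.44531
  F: TP=203, FP=43+32+44+34+52=205, FN=36+19+25+27+34=141 → 406/752 = 0.53989
Highest is class 'B' with F1 score = 0.7763.

0.7763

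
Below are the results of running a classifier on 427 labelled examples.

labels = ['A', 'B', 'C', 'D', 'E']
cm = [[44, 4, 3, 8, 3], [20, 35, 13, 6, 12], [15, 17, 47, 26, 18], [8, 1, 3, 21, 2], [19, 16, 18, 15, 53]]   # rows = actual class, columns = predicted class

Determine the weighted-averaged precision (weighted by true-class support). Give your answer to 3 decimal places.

Per-class precision (TP/(TP+FP)):
  A: TP=44, FP=20+15+8+19=62 → 44/106 = 0.4151
  B: TP=35, FP=4+17+1+16=38 → 35/73 = 0.4795
  C: TP=47, FP=3+13+3+18=37 → 47/84 = 0.5595
  D: TP=21, FP=8+6+26+15=55 → 21/76 = 0.2763
  E: TP=53, FP=3+12+18+2=35 → 53/88 = 0.6023
Weighted-precision = Σ (supportᵢ/N)·precisionᵢ with N=427: (62/427)·0.4151 + (86/427)·0.4795 + (123/427)·0.5595 + (35/427)·0.2763 + (121/427)·0.6023 = 0.511

0.511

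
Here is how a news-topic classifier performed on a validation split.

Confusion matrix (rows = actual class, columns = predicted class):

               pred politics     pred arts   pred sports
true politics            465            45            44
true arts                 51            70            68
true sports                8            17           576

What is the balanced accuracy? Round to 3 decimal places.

0.723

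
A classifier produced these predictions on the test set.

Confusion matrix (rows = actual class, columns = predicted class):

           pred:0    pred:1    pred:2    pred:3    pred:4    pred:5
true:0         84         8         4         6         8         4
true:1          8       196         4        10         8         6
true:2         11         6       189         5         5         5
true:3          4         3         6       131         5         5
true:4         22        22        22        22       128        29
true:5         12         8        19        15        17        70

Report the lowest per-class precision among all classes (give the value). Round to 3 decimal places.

0.588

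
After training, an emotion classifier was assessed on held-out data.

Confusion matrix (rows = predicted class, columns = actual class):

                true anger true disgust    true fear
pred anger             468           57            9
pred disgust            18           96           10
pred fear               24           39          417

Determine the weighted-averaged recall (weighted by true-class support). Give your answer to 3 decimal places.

Per-class recall (TP/(TP+FN)):
  anger: TP=468, FN=18+24=42 → 468/510 = 0.9176
  disgust: TP=96, FN=57+39=96 → 96/192 = 0.5000
  fear: TP=417, FN=9+10=19 → 417/436 = 0.9564
Weighted-recall = Σ (supportᵢ/N)·recallᵢ with N=1138: (510/1138)·0.9176 + (192/1138)·0.5000 + (436/1138)·0.9564 = 0.862

0.862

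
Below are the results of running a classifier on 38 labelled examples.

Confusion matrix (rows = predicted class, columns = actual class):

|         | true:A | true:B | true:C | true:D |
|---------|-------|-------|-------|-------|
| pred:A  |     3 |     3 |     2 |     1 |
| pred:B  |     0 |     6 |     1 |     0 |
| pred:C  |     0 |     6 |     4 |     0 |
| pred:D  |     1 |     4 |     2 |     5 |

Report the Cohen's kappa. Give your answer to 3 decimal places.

Observed agreement pₒ = trace/N = 18/38 = 0.4737
Expected agreement pₑ = Σ (rowᵢ·colᵢ)/N² = (4·9 + 19·7 + 9·10 + 6·12)/38² = 0.2292
κ = (pₒ − pₑ)/(1 − pₑ) = (0.4737 − 0.2292)/(1 − 0.2292) = 0.317

0.317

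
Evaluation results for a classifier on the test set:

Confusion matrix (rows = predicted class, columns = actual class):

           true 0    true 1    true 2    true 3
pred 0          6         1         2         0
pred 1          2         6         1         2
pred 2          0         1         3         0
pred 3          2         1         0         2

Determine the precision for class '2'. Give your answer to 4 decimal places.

One-vs-rest for '2': TP = diagonal; FP = other classes predicted '2'; FN = '2' predicted as other.
precision = TP/(TP+FP).
2: TP=3, FP=0+1+0=1 → 3/4 = 0.75000

0.7500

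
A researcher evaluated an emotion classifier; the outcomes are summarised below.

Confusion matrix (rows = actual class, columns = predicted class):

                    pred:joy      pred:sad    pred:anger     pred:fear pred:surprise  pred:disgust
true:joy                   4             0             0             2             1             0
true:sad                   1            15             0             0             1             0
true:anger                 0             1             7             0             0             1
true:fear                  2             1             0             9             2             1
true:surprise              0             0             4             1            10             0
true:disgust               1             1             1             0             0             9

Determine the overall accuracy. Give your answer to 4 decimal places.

0.7200

Accuracy = trace / total = (4+15+7+9+10+9=54) / 75 = 54/75 = 0.7200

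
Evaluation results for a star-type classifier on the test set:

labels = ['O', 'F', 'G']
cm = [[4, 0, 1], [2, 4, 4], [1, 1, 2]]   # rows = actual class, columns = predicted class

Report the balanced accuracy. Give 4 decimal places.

0.5667

Balanced accuracy = mean of per-class recall.
  O: recall = 4/5 = 0.80000
  F: recall = 4/10 = 0.40000
  G: recall = 2/4 = 0.50000
Mean = (0.80000 + 0.40000 + 0.50000) / 3 = 0.5667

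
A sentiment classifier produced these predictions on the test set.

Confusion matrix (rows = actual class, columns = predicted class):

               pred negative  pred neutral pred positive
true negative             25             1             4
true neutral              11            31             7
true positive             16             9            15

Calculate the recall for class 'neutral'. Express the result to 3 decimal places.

0.633

recall = TP/(TP+FN).
neutral: TP=31, FN=11+7=18 → 31/49 = 0.6327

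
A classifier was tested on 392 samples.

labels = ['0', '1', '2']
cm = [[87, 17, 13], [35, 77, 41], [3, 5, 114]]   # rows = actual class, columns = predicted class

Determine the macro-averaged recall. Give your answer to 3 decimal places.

Per-class recall (TP/(TP+FN)):
  0: TP=87, FN=17+13=30 → 87/117 = 0.7436
  1: TP=77, FN=35+41=76 → 77/153 = 0.5033
  2: TP=114, FN=3+5=8 → 114/122 = 0.9344
Macro-recall = mean = (0.7436 + 0.5033 + 0.9344) / 3 = 0.727

0.727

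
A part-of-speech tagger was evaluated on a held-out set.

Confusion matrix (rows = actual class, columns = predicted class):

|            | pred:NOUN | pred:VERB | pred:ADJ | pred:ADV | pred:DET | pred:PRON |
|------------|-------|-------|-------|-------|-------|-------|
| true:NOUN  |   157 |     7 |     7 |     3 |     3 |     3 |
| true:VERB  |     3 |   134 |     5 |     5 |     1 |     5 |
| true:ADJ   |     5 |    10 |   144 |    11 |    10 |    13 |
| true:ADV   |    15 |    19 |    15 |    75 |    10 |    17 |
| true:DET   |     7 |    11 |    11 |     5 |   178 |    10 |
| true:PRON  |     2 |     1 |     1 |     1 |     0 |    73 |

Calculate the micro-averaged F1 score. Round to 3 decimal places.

0.779

Micro-averaging pools counts across classes: ΣTP=761, ΣFP=216, ΣFN=216.
Micro-F1 score = 2·TP/(2·TP+FP+FN) on pooled counts = 0.779 (equals overall accuracy in single-label multiclass).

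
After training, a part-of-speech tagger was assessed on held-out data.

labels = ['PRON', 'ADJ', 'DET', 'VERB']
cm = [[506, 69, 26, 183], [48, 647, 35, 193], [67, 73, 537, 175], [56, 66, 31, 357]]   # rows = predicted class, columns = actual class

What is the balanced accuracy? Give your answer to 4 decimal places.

0.6878

Balanced accuracy = mean of per-class recall.
  PRON: recall = 506/677 = 0.74742
  ADJ: recall = 647/855 = 0.75673
  DET: recall = 537/629 = 0.85374
  VERB: recall = 357/908 = 0.39317
Mean = (0.74742 + 0.75673 + 0.85374 + 0.39317) / 4 = 0.6878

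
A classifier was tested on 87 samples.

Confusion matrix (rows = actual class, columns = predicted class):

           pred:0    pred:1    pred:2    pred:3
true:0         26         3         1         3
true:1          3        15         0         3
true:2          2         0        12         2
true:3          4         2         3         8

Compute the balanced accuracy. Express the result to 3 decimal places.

Balanced accuracy = mean of per-class recall.
  0: recall = 26/33 = 0.7879
  1: recall = 15/21 = 0.7143
  2: recall = 12/16 = 0.7500
  3: recall = 8/17 = 0.4706
Mean = (0.7879 + 0.7143 + 0.7500 + 0.4706) / 4 = 0.681

0.681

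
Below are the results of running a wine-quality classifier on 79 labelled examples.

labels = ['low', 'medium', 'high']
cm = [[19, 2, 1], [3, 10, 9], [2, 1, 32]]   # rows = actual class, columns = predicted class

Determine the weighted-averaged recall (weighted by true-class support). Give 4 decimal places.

Per-class recall (TP/(TP+FN)):
  low: TP=19, FN=2+1=3 → 19/22 = 0.86364
  medium: TP=10, FN=3+9=12 → 10/22 = 0.45455
  high: TP=32, FN=2+1=3 → 32/35 = 0.91429
Weighted-recall = Σ (supportᵢ/N)·recallᵢ with N=79: (22/79)·0.86364 + (22/79)·0.45455 + (35/79)·0.91429 = 0.7722

0.7722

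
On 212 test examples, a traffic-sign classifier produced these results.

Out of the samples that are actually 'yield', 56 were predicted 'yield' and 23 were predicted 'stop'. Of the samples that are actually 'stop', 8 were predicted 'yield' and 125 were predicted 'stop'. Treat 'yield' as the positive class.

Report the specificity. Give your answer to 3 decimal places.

Specificity = TN/(TN+FP) = 125/(125+8) = 0.940

0.940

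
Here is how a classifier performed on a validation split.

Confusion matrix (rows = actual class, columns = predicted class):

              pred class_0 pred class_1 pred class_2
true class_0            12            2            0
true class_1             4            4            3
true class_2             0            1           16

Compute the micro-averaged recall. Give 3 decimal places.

Micro-averaging pools counts across classes: ΣTP=32, ΣFP=10, ΣFN=10.
Micro-recall = TP/(TP+FN) on pooled counts = 0.762 (equals overall accuracy in single-label multiclass).

0.762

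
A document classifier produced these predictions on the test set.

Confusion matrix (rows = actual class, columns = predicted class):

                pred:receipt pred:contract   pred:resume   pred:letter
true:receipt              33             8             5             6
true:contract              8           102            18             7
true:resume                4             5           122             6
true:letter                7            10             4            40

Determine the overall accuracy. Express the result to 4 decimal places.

0.7714

Accuracy = trace / total = (33+102+122+40=297) / 385 = 297/385 = 0.7714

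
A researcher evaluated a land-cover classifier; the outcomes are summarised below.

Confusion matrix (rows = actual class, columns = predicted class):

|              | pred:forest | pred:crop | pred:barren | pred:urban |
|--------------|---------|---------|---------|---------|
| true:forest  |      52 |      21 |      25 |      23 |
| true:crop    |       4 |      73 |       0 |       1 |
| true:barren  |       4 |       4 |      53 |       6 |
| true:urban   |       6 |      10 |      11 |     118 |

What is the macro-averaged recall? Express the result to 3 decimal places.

0.743

Per-class recall (TP/(TP+FN)):
  forest: TP=52, FN=21+25+23=69 → 52/121 = 0.4298
  crop: TP=73, FN=4+0+1=5 → 73/78 = 0.9359
  barren: TP=53, FN=4+4+6=14 → 53/67 = 0.7910
  urban: TP=118, FN=6+10+11=27 → 118/145 = 0.8138
Macro-recall = mean = (0.4298 + 0.9359 + 0.7910 + 0.8138) / 4 = 0.743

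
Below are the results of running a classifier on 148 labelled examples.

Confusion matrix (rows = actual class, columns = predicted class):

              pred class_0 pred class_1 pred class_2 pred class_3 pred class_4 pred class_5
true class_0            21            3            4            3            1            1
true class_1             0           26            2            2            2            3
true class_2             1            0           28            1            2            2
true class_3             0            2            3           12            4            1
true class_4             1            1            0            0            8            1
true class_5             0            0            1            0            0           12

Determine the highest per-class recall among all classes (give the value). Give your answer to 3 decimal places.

Per-class recall (TP/(TP+FN)):
  class_0: TP=21, FN=3+4+3+1+1=12 → 21/33 = 0.6364
  class_1: TP=26, FN=0+2+2+2+3=9 → 26/35 = 0.7429
  class_2: TP=28, FN=1+0+1+2+2=6 → 28/34 = 0.8235
  class_3: TP=12, FN=0+2+3+4+1=10 → 12/22 = 0.5455
  class_4: TP=8, FN=1+1+0+0+1=3 → 8/11 = 0.7273
  class_5: TP=12, FN=0+0+1+0+0=1 → 12/13 = 0.9231
Highest is class 'class_5' with recall = 0.923.

0.923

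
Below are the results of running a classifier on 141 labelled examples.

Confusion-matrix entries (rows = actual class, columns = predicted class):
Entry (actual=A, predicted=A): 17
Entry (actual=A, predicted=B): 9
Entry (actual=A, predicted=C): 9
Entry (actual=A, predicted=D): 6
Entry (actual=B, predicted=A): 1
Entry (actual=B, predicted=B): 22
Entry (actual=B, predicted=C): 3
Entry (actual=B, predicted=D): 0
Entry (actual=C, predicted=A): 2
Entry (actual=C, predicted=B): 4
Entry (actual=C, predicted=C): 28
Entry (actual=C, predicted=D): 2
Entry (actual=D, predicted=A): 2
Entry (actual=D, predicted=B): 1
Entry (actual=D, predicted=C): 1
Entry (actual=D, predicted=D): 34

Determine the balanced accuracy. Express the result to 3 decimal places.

Balanced accuracy = mean of per-class recall.
  A: recall = 17/41 = 0.4146
  B: recall = 22/26 = 0.8462
  C: recall = 28/36 = 0.7778
  D: recall = 34/38 = 0.8947
Mean = (0.4146 + 0.8462 + 0.7778 + 0.8947) / 4 = 0.733

0.733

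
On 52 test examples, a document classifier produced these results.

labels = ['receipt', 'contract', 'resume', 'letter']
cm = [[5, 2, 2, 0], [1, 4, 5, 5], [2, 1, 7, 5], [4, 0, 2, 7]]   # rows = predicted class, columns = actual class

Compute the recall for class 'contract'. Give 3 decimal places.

Treat 'contract' as positive and all other classes as negative.
recall = TP/(TP+FN).
contract: TP=4, FN=2+1+0=3 → 4/7 = 0.5714

0.571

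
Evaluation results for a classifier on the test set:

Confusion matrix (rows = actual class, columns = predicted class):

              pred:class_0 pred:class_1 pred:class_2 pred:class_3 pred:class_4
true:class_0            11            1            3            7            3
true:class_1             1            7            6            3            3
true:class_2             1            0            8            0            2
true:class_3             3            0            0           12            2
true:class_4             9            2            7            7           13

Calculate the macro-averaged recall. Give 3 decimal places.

0.513

Per-class recall (TP/(TP+FN)):
  class_0: TP=11, FN=1+3+7+3=14 → 11/25 = 0.4400
  class_1: TP=7, FN=1+6+3+3=13 → 7/20 = 0.3500
  class_2: TP=8, FN=1+0+0+2=3 → 8/11 = 0.7273
  class_3: TP=12, FN=3+0+0+2=5 → 12/17 = 0.7059
  class_4: TP=13, FN=9+2+7+7=25 → 13/38 = 0.3421
Macro-recall = mean = (0.4400 + 0.3500 + 0.7273 + 0.7059 + 0.3421) / 5 = 0.513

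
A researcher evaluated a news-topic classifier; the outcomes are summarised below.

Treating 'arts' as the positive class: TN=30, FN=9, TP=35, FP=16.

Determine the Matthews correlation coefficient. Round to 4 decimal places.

MCC = (TP·TN − FP·FN) / √((TP+FP)(TP+FN)(TN+FP)(TN+FN))
Numerator = 35·30 − 16·9 = 906
Denominator = √(51·44·46·39) = √4025736 = 2006.4237
MCC = 906 / 2006.4237 = 0.4515

0.4515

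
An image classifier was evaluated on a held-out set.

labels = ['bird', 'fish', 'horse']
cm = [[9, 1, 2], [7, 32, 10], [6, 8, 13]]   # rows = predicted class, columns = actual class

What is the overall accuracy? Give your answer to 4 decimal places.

0.6136

Accuracy = trace / total = (9+32+13=54) / 88 = 54/88 = 0.6136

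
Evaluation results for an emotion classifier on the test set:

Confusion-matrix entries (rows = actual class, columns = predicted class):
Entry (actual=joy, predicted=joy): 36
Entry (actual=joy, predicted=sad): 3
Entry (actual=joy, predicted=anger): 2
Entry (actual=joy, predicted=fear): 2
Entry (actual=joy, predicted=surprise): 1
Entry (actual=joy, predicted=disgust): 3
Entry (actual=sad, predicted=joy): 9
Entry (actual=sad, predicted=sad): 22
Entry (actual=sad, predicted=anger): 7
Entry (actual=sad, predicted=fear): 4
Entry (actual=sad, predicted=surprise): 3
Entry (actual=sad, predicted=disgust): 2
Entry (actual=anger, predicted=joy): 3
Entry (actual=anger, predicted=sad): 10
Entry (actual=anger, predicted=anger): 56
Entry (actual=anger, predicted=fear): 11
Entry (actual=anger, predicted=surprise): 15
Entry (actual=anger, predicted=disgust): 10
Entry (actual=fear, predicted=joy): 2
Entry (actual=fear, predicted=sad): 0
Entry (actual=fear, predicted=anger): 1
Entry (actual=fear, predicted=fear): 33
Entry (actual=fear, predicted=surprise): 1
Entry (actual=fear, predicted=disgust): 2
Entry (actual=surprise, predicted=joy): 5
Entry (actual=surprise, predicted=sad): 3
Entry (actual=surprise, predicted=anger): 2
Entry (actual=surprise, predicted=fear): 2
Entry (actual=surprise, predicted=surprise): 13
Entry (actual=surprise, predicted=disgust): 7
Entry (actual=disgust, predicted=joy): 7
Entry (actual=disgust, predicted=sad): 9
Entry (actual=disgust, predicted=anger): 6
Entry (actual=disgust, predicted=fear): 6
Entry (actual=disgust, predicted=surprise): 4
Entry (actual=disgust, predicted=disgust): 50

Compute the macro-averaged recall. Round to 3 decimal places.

0.605

Per-class recall (TP/(TP+FN)):
  joy: TP=36, FN=3+2+2+1+3=11 → 36/47 = 0.7660
  sad: TP=22, FN=9+7+4+3+2=25 → 22/47 = 0.4681
  anger: TP=56, FN=3+10+11+15+10=49 → 56/105 = 0.5333
  fear: TP=33, FN=2+0+1+1+2=6 → 33/39 = 0.8462
  surprise: TP=13, FN=5+3+2+2+7=19 → 13/32 = 0.4063
  disgust: TP=50, FN=7+9+6+6+4=32 → 50/82 = 0.6098
Macro-recall = mean = (0.7660 + 0.4681 + 0.5333 + 0.8462 + 0.4063 + 0.6098) / 6 = 0.605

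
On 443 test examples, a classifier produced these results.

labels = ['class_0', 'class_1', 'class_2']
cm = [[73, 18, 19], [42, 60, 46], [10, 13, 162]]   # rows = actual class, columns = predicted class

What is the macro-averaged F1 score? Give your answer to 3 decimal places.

Per-class F1 score (2·TP/(2·TP+FP+FN)):
  class_0: TP=73, FP=42+10=52, FN=18+19=37 → 146/235 = 0.6213
  class_1: TP=60, FP=18+13=31, FN=42+46=88 → 120/239 = 0.5021
  class_2: TP=162, FP=19+46=65, FN=10+13=23 → 324/412 = 0.7864
Macro-F1 score = mean = (0.6213 + 0.5021 + 0.7864) / 3 = 0.637

0.637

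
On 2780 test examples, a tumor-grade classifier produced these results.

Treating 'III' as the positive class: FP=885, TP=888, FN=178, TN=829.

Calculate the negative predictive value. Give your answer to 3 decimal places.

NPV = TN/(TN+FN) = 829/(829+178) = 0.823

0.823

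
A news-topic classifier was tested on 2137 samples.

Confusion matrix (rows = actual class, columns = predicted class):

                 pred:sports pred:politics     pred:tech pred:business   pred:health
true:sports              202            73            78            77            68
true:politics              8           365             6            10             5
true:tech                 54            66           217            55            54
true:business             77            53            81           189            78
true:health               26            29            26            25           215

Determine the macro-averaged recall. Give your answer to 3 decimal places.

Per-class recall (TP/(TP+FN)):
  sports: TP=202, FN=73+78+77+68=296 → 202/498 = 0.4056
  politics: TP=365, FN=8+6+10+5=29 → 365/394 = 0.9264
  tech: TP=217, FN=54+66+55+54=229 → 217/446 = 0.4865
  business: TP=189, FN=77+53+81+78=289 → 189/478 = 0.3954
  health: TP=215, FN=26+29+26+25=106 → 215/321 = 0.6698
Macro-recall = mean = (0.4056 + 0.9264 + 0.4865 + 0.3954 + 0.6698) / 5 = 0.577

0.577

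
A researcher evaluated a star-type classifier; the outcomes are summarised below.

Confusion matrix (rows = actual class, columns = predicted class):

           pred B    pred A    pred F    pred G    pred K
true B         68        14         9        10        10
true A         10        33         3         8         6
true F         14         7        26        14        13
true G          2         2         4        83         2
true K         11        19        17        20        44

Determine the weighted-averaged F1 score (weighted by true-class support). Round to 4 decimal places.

Per-class F1 score (2·TP/(2·TP+FP+FN)):
  B: TP=68, FP=10+14+2+11=37, FN=14+9+10+10=43 → 136/216 = 0.62963
  A: TP=33, FP=14+7+2+19=42, FN=10+3+8+6=27 → 66/135 = 0.48889
  F: TP=26, FP=9+3+4+17=33, FN=14+7+14+13=48 → 52/133 = 0.39098
  G: TP=83, FP=10+8+14+20=52, FN=2+2+4+2=10 → 166/228 = 0.72807
  K: TP=44, FP=10+6+13+2=31, FN=11+19+17+20=67 → 88/186 = 0.47312
Weighted-F1 score = Σ (supportᵢ/N)·F1 scoreᵢ with N=449: (111/449)·0.62963 + (60/449)·0.48889 + (74/449)·0.39098 + (93/449)·0.72807 + (111/449)·0.47312 = 0.5532

0.5532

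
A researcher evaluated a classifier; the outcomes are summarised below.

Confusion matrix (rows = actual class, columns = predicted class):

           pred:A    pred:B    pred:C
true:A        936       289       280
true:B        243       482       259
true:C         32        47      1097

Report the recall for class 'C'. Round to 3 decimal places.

0.933

One-vs-rest for 'C': TP = diagonal; FP = other classes predicted 'C'; FN = 'C' predicted as other.
recall = TP/(TP+FN).
C: TP=1097, FN=32+47=79 → 1097/1176 = 0.9328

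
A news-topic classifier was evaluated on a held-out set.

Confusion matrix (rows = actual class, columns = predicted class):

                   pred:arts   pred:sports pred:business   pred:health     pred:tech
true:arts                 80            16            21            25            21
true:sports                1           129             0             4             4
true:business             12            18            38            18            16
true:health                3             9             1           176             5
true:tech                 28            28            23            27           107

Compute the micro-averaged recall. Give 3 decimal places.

Micro-averaging pools counts across classes: ΣTP=530, ΣFP=280, ΣFN=280.
Micro-recall = TP/(TP+FN) on pooled counts = 0.654 (equals overall accuracy in single-label multiclass).

0.654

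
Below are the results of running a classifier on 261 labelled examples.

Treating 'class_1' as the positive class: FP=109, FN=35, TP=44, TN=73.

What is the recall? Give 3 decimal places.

Recall = TP/(TP+FN) = 44/(44+35) = 44/79 = 0.557

0.557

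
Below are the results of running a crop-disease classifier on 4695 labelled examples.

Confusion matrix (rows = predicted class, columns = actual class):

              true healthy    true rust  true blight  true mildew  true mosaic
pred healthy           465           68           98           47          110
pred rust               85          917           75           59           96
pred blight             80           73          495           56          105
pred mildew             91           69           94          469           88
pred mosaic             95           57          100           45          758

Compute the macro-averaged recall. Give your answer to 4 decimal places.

0.6535

Per-class recall (TP/(TP+FN)):
  healthy: TP=465, FN=85+80+91+95=351 → 465/816 = 0.56985
  rust: TP=917, FN=68+73+69+57=267 → 917/1184 = 0.77449
  blight: TP=495, FN=98+75+94+100=367 → 495/862 = 0.57425
  mildew: TP=469, FN=47+59+56+45=207 → 469/676 = 0.69379
  mosaic: TP=758, FN=110+96+105+88=399 → 758/1157 = 0.65514
Macro-recall = mean = (0.56985 + 0.77449 + 0.57425 + 0.69379 + 0.65514) / 5 = 0.6535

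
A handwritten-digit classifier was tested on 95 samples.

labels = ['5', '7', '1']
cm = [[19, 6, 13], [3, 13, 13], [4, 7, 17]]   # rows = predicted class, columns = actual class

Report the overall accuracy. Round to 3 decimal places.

Accuracy = trace / total = (19+13+17=49) / 95 = 49/95 = 0.516

0.516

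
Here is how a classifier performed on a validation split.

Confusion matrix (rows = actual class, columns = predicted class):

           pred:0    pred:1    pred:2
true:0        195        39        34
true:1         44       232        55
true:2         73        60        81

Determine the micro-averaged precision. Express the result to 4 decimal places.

0.6248

Micro-averaging pools counts across classes: ΣTP=508, ΣFP=305, ΣFN=305.
Micro-precision = TP/(TP+FP) on pooled counts = 0.6248 (equals overall accuracy in single-label multiclass).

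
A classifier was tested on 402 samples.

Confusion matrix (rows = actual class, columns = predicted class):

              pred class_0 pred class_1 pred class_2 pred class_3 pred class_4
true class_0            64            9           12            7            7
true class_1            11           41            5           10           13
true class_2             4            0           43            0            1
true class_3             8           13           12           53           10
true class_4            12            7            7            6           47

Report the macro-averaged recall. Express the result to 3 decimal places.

Per-class recall (TP/(TP+FN)):
  class_0: TP=64, FN=9+12+7+7=35 → 64/99 = 0.6465
  class_1: TP=41, FN=11+5+10+13=39 → 41/80 = 0.5125
  class_2: TP=43, FN=4+0+0+1=5 → 43/48 = 0.8958
  class_3: TP=53, FN=8+13+12+10=43 → 53/96 = 0.5521
  class_4: TP=47, FN=12+7+7+6=32 → 47/79 = 0.5949
Macro-recall = mean = (0.6465 + 0.5125 + 0.8958 + 0.5521 + 0.5949) / 5 = 0.640

0.640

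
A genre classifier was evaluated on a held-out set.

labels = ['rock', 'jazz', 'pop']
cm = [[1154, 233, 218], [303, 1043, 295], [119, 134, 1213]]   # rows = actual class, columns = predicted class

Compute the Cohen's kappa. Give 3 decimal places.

0.586

Observed agreement pₒ = trace/N = 3410/4712 = 0.7237
Expected agreement pₑ = Σ (rowᵢ·colᵢ)/N² = (1605·1576 + 1641·1410 + 1466·1726)/4712² = 0.3321
κ = (pₒ − pₑ)/(1 − pₑ) = (0.7237 − 0.3321)/(1 − 0.3321) = 0.586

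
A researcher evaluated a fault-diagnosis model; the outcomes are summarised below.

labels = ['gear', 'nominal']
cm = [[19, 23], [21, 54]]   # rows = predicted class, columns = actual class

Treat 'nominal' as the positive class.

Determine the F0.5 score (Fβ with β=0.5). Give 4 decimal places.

Fβ = (1+β²)·TP / ((1+β²)·TP + β²·FN + FP), with β²=1/4
= 1.25·54 / (1.25·54 + 0.25·23 + 21) = 0.7162

0.7162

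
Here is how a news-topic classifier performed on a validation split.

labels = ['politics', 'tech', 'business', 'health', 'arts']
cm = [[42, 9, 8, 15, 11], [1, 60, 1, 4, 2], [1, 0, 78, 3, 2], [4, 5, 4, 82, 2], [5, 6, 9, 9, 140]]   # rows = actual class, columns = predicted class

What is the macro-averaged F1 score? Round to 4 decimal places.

Per-class F1 score (2·TP/(2·TP+FP+FN)):
  politics: TP=42, FP=1+1+4+5=11, FN=9+8+15+11=43 → 84/138 = 0.60870
  tech: TP=60, FP=9+0+5+6=20, FN=1+1+4+2=8 → 120/148 = 0.81081
  business: TP=78, FP=8+1+4+9=22, FN=1+0+3+2=6 → 156/184 = 0.84783
  health: TP=82, FP=15+4+3+9=31, FN=4+5+4+2=15 → 164/210 = 0.78095
  arts: TP=140, FP=11+2+2+2=17, FN=5+6+9+9=29 → 280/326 = 0.85890
Macro-F1 score = mean = (0.60870 + 0.81081 + 0.84783 + 0.78095 + 0.85890) / 5 = 0.7814

0.7814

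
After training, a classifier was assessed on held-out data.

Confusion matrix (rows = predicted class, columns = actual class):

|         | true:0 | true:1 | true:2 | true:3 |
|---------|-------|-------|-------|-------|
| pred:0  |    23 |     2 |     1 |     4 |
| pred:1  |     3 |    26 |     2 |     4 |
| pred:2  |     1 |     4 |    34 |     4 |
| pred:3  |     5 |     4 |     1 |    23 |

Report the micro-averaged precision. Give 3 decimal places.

Micro-averaging pools counts across classes: ΣTP=106, ΣFP=35, ΣFN=35.
Micro-precision = TP/(TP+FP) on pooled counts = 0.752 (equals overall accuracy in single-label multiclass).

0.752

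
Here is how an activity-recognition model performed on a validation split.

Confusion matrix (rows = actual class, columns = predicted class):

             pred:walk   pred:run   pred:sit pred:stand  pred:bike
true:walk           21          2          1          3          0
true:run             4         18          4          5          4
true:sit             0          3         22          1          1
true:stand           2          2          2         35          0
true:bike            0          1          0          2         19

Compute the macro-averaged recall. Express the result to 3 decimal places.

0.765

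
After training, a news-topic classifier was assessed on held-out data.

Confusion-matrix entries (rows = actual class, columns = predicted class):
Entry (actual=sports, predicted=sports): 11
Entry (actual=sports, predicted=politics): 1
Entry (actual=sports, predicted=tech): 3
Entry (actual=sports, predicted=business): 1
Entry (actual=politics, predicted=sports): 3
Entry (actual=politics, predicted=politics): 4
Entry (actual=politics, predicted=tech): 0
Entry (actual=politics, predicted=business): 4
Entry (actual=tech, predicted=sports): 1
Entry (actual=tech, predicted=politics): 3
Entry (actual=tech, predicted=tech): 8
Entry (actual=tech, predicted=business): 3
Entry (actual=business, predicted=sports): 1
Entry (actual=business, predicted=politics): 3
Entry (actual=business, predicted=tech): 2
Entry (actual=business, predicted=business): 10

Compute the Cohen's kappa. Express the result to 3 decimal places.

0.421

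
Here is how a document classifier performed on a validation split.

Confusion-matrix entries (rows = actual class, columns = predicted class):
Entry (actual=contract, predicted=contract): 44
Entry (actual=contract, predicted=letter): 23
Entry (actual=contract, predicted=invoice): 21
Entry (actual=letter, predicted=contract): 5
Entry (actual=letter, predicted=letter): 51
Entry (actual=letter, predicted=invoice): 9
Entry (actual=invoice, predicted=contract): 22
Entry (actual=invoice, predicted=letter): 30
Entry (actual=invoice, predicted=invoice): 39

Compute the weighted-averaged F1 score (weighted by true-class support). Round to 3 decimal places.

0.542

Per-class F1 score (2·TP/(2·TP+FP+FN)):
  contract: TP=44, FP=5+22=27, FN=23+21=44 → 88/159 = 0.5535
  letter: TP=51, FP=23+30=53, FN=5+9=14 → 102/169 = 0.6036
  invoice: TP=39, FP=21+9=30, FN=22+30=52 → 78/160 = 0.4875
Weighted-F1 score = Σ (supportᵢ/N)·F1 scoreᵢ with N=244: (88/244)·0.5535 + (65/244)·0.6036 + (91/244)·0.4875 = 0.542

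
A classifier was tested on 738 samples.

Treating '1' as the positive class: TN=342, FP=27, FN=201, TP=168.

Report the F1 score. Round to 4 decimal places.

0.5957

Precision = TP/(TP+FP) = 168/195 = 0.8615
Recall = TP/(TP+FN) = 168/369 = 0.4553
F1 = 2·TP/(2·TP+FP+FN) = 336/564 = 0.5957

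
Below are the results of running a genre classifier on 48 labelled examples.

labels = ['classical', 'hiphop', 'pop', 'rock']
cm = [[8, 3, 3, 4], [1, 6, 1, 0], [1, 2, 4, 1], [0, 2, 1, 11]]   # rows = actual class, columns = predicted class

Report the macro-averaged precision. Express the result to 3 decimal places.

Per-class precision (TP/(TP+FP)):
  classical: TP=8, FP=1+1+0=2 → 8/10 = 0.8000
  hiphop: TP=6, FP=3+2+2=7 → 6/13 = 0.4615
  pop: TP=4, FP=3+1+1=5 → 4/9 = 0.4444
  rock: TP=11, FP=4+0+1=5 → 11/16 = 0.6875
Macro-precision = mean = (0.8000 + 0.4615 + 0.4444 + 0.6875) / 4 = 0.598

0.598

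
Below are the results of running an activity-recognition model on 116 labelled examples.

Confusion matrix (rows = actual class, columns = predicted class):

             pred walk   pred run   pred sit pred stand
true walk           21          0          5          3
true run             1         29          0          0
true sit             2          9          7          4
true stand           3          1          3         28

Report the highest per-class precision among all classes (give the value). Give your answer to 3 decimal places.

0.800

Per-class precision (TP/(TP+FP)):
  walk: TP=21, FP=1+2+3=6 → 21/27 = 0.7778
  run: TP=29, FP=0+9+1=10 → 29/39 = 0.7436
  sit: TP=7, FP=5+0+3=8 → 7/15 = 0.4667
  stand: TP=28, FP=3+0+4=7 → 28/35 = 0.8000
Highest is class 'stand' with precision = 0.800.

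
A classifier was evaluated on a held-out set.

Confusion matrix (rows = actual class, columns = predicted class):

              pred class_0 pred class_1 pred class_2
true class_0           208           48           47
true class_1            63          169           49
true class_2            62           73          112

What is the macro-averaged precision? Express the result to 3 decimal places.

Per-class precision (TP/(TP+FP)):
  class_0: TP=208, FP=63+62=125 → 208/333 = 0.6246
  class_1: TP=169, FP=48+73=121 → 169/290 = 0.5828
  class_2: TP=112, FP=47+49=96 → 112/208 = 0.5385
Macro-precision = mean = (0.6246 + 0.5828 + 0.5385) / 3 = 0.582

0.582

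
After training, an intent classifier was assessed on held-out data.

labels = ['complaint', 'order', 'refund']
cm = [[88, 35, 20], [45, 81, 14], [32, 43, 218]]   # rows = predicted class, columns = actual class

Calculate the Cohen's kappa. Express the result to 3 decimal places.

Observed agreement pₒ = trace/N = 387/576 = 0.6719
Expected agreement pₑ = Σ (rowᵢ·colᵢ)/N² = (165·143 + 159·140 + 252·293)/576² = 0.3608
κ = (pₒ − pₑ)/(1 − pₑ) = (0.6719 − 0.3608)/(1 − 0.3608) = 0.487

0.487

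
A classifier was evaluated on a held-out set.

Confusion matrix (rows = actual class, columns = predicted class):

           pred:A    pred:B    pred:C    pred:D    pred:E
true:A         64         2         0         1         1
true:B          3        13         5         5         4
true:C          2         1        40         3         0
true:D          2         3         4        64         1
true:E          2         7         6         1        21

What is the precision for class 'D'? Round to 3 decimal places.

Take TP from the diagonal, FP from the rest of the 'D' prediction marginal, FN from the rest of the 'D' actual marginal.
precision = TP/(TP+FP).
D: TP=64, FP=1+5+3+1=10 → 64/74 = 0.8649

0.865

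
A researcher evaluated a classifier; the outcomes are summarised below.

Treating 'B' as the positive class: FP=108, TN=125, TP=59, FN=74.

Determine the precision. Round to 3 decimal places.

0.353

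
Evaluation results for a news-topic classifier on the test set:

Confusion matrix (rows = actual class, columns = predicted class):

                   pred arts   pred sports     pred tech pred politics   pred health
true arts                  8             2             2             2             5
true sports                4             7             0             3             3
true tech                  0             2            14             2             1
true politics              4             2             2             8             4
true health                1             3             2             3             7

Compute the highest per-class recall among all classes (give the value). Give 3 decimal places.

Per-class recall (TP/(TP+FN)):
  arts: TP=8, FN=2+2+2+5=11 → 8/19 = 0.4211
  sports: TP=7, FN=4+0+3+3=10 → 7/17 = 0.4118
  tech: TP=14, FN=0+2+2+1=5 → 14/19 = 0.7368
  politics: TP=8, FN=4+2+2+4=12 → 8/20 = 0.4000
  health: TP=7, FN=1+3+2+3=9 → 7/16 = 0.4375
Highest is class 'tech' with recall = 0.737.

0.737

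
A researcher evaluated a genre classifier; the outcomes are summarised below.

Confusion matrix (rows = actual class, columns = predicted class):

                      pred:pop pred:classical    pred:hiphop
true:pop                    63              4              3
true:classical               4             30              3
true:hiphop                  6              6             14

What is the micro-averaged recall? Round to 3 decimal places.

0.805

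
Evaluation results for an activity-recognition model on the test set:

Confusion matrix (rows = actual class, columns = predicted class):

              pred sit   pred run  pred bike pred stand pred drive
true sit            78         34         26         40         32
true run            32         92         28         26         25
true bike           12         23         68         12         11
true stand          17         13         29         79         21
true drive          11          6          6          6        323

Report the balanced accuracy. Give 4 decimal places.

Balanced accuracy = mean of per-class recall.
  sit: recall = 78/210 = 0.37143
  run: recall = 92/203 = 0.45320
  bike: recall = 68/126 = 0.53968
  stand: recall = 79/159 = 0.49686
  drive: recall = 323/352 = 0.91761
Mean = (0.37143 + 0.45320 + 0.53968 + 0.49686 + 0.91761) / 5 = 0.5558

0.5558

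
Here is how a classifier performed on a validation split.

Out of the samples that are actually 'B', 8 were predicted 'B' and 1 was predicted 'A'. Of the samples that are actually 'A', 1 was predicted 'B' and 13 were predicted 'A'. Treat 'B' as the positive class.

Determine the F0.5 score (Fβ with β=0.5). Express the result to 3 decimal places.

0.889

Fβ = (1+β²)·TP / ((1+β²)·TP + β²·FN + FP), with β²=1/4
= 1.25·8 / (1.25·8 + 0.25·1 + 1) = 0.889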